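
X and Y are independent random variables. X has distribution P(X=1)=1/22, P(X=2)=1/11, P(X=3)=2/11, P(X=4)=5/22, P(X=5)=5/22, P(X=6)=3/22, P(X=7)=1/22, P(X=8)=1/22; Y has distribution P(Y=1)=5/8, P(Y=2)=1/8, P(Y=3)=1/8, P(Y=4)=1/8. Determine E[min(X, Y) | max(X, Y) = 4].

87/47

P(max(X, Y) = 4) = 47/176.
Summing min(X,Y)·P(x,y) over outcomes with max(X, Y) = 4 gives 87/176.
E[min(X, Y) | max(X, Y) = 4] = (87/176) / (47/176) = 87/47.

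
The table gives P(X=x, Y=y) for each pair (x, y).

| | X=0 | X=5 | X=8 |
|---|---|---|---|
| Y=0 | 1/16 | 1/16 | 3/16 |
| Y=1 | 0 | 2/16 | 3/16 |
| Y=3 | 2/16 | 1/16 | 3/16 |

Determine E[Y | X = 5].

P(X = 5) = 1/4.
Σ Y·P over the event = 0·(1/16) + 1·(2/16) + 3·(1/16) = 5/16.
E[Y | X = 5] = (5/16) / (1/4) = 5/4.

5/4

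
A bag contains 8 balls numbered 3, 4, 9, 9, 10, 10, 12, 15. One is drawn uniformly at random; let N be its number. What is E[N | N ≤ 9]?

P(N ≤ 9) = 1/2.
Σ over the event: 3·1/8 + 4·1/8 + 9·1/4 = 25/8.
E[N | N ≤ 9] = (25/8) / (1/2) = 25/4.

25/4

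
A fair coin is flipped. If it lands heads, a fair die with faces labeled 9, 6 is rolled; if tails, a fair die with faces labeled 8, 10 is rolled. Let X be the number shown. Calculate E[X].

E[X | heads] = (9+6)/2 = 15/2.
E[X | tails] = (8+10)/2 = 9.
By the law of total expectation,
E[X] = (1/2)·(15/2) + (1/2)·(9) = 33/4.

33/4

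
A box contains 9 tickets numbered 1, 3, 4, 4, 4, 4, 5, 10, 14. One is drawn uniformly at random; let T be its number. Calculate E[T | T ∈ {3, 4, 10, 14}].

43/7

P(T ∈ {3, 4, 10, 14}) = 7/9.
Σ over the event: 3·1/9 + 4·4/9 + 10·1/9 + 14·1/9 = 43/9.
E[T | T ∈ {3, 4, 10, 14}] = (43/9) / (7/9) = 43/7.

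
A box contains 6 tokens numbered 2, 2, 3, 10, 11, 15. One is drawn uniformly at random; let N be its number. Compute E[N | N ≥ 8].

12

P(N ≥ 8) = 1/2.
Σ over the event: 10·1/6 + 11·1/6 + 15·1/6 = 6.
E[N | N ≥ 8] = (6) / (1/2) = 12.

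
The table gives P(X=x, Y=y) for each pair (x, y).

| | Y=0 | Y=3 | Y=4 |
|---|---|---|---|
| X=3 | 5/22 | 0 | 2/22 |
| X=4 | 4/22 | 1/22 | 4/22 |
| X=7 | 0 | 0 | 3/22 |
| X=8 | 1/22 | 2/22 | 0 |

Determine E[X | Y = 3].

P(Y = 3) = 3/22.
Σ X·P over the event = 4·(1/22) + 8·(2/22) = 10/11.
E[X | Y = 3] = (10/11) / (3/22) = 20/3.

20/3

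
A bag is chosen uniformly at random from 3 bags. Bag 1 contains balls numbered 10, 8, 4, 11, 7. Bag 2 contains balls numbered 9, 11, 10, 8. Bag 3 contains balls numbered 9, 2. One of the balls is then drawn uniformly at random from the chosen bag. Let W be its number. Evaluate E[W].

E[W | bag 1] = (10+8+4+11+7)/5 = 8.
E[W | bag 2] = (9+11+10+8)/4 = 19/2.
E[W | bag 3] = (9+2)/2 = 11/2.
By the law of total expectation,
E[W] = (1/3)·(8) + (1/3)·(19/2) + (1/3)·(11/2) = 23/3.

23/3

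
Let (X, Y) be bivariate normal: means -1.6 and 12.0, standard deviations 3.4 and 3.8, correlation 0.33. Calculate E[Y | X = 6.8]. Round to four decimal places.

For a bivariate normal, E[Y | X=x] = μ_Y + ρ·(σ_Y/σ_X)·(x − μ_X).
E[Y | X=6.8] = 12.0 + (0.33)·(3.8/3.4)·(6.8 − (-1.6)) = 12.0 + (0.36882)·(8.4) = 15.0981.

15.0981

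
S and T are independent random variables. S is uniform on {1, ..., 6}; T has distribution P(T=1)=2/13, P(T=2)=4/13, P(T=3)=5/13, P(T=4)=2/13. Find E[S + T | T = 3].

13/2

P(T = 3) = 5/13.
Summing (S+T)·P(x,y) over outcomes with T = 3 gives 5/2.
E[S + T | T = 3] = (5/2) / (5/13) = 13/2.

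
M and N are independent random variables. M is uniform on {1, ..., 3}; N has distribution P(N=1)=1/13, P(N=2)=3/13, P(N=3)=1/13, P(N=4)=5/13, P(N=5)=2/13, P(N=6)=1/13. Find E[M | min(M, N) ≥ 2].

P(min(M, N) ≥ 2) = 8/13.
Summing M·P(x,y) over outcomes with min(M, N) ≥ 2 gives 20/13.
E[M | min(M, N) ≥ 2] = (20/13) / (8/13) = 5/2.

5/2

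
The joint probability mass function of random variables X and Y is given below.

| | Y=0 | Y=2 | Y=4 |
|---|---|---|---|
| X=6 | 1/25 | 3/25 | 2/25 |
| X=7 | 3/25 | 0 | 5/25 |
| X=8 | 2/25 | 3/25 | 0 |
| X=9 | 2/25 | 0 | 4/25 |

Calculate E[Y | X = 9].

P(X = 9) = 6/25.
Σ Y·P over the event = 0·(2/25) + 4·(4/25) = 16/25.
E[Y | X = 9] = (16/25) / (6/25) = 8/3.

8/3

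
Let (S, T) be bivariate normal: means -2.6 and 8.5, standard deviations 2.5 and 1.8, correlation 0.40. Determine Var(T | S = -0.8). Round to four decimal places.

Var(T | S=x) = (1 − ρ²)·σ_T².
Var(T | S=-0.8) = (1.8)²·(1 − (0.40)²) = 3.24·0.84 = 2.7216.

2.7216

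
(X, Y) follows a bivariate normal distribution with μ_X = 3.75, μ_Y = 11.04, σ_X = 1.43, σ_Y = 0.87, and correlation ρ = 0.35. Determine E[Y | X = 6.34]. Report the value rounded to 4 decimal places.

11.5915

E[Y | X=x] = μ_Y + ρ(σ_Y/σ_X)(x − μ_X) for jointly normal variables.
E[Y | X=6.34] = 11.04 + (0.35)·(0.87/1.43)·(6.34 − (3.75)) = 11.04 + (0.21294)·(2.59) = 11.5915.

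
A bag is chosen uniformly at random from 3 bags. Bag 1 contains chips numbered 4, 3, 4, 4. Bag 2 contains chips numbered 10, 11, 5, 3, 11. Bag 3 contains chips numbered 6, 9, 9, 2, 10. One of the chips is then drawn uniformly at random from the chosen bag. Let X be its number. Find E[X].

E[X | bag 1] = (4+3+4+4)/4 = 15/4.
E[X | bag 2] = (10+11+5+3+11)/5 = 8.
E[X | bag 3] = (6+9+9+2+10)/5 = 36/5.
E[X] = (1/3)·(15/4) + (1/3)·(8) + (1/3)·(36/5) = 379/60.

379/60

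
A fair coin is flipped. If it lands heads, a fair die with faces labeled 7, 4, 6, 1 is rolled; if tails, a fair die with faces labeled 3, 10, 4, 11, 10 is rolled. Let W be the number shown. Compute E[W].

121/20

E[W | heads] = (7+4+6+1)/4 = 9/2.
E[W | tails] = (3+10+4+11+10)/5 = 38/5.
By the law of total expectation,
E[W] = (1/2)·(9/2) + (1/2)·(38/5) = 121/20.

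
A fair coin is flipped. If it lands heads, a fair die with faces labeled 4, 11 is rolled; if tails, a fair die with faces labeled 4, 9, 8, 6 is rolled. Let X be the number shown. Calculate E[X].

E[X | heads] = (4+11)/2 = 15/2.
E[X | tails] = (4+9+8+6)/4 = 27/4.
By the law of total expectation,
E[X] = (1/2)·(15/2) + (1/2)·(27/4) = 57/8.

57/8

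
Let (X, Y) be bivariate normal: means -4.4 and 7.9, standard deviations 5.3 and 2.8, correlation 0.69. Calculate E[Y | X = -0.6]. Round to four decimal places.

9.2852

The regression of Y on X has slope ρ·σ_Y/σ_X and passes through (μ_X, μ_Y).
E[Y | X=-0.6] = 7.9 + (0.69)·(2.8/5.3)·(-0.6 − (-4.4)) = 7.9 + (0.36453)·(3.8) = 9.2852.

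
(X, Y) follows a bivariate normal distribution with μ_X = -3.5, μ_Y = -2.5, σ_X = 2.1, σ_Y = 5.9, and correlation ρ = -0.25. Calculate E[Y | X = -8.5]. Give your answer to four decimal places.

The regression of Y on X has slope ρ·σ_Y/σ_X and passes through (μ_X, μ_Y).
E[Y | X=-8.5] = -2.5 + (-0.25)·(5.9/2.1)·(-8.5 − (-3.5)) = -2.5 + (-0.70238)·(-5) = 1.0119.

1.0119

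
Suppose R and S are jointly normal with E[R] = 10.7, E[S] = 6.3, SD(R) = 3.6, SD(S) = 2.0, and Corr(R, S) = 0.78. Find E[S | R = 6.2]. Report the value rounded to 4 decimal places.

For a bivariate normal, E[S | R=x] = μ_S + ρ·(σ_S/σ_R)·(x − μ_R).
E[S | R=6.2] = 6.3 + (0.78)·(2.0/3.6)·(6.2 − (10.7)) = 6.3 + (0.43333)·(-4.5) = 4.3500.

4.3500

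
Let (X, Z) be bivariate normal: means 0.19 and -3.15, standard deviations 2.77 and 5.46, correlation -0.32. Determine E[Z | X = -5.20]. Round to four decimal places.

0.2498

The regression of Z on X has slope ρ·σ_Z/σ_X and passes through (μ_X, μ_Z).
E[Z | X=-5.20] = -3.15 + (-0.32)·(5.46/2.77)·(-5.20 − (0.19)) = -3.15 + (-0.63076)·(-5.39) = 0.2498.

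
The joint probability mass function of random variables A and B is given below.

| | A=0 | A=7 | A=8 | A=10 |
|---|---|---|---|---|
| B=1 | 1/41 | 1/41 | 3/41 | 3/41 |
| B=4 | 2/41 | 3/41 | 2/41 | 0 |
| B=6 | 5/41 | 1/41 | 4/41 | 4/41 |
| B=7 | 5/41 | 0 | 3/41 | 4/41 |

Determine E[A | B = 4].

P(B = 4) = 7/41.
Σ A·P over the event = 0·(2/41) + 7·(3/41) + 8·(2/41) = 37/41.
E[A | B = 4] = (37/41) / (7/41) = 37/7.

37/7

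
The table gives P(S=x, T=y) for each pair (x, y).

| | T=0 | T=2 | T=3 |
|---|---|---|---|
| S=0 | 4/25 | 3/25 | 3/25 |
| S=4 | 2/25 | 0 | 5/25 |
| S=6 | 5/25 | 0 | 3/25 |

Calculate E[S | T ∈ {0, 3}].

38/11

P(T ∈ {0, 3}) = 22/25.
Σ S·P over the event = 0·(4/25) + 0·(3/25) + 4·(2/25) + 4·(5/25) + 6·(5/25) + 6·(3/25) = 76/25.
E[S | T ∈ {0, 3}] = (76/25) / (22/25) = 38/11.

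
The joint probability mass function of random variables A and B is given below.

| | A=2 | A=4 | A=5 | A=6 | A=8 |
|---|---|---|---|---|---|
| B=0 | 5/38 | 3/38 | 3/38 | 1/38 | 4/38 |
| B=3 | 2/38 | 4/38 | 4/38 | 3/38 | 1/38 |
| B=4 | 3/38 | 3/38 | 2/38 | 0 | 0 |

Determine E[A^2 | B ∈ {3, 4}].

P(B ∈ {3, 4}) = 11/19.
Summing A^2·P(A=x,B=y) over the conditioning event gives 227/19.
E[A^2 | B ∈ {3, 4}] = (227/19) / (11/19) = 227/11.

227/11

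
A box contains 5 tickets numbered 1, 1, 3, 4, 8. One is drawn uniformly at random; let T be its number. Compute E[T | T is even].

P(T is even) = 2/5.
Σ over the event: 4·1/5 + 8·1/5 = 12/5.
E[T | T is even] = (12/5) / (2/5) = 6.

6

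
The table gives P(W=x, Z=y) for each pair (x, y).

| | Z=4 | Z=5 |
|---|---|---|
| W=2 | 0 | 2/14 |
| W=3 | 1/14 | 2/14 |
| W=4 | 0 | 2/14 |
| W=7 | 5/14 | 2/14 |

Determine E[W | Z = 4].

P(Z = 4) = 3/7.
Σ W·P over the event = 3·(1/14) + 7·(5/14) = 19/7.
E[W | Z = 4] = (19/7) / (3/7) = 19/3.

19/3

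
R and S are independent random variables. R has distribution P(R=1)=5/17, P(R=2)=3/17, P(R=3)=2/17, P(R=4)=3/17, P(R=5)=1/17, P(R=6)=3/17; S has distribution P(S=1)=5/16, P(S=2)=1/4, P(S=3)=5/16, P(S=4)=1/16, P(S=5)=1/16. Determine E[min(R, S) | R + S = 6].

P(R + S = 6) = 35/272.
Summing min(R,S)·P(x,y) over outcomes with R + S = 6 gives 35/136.
E[min(R, S) | R + S = 6] = (35/136) / (35/272) = 2.

2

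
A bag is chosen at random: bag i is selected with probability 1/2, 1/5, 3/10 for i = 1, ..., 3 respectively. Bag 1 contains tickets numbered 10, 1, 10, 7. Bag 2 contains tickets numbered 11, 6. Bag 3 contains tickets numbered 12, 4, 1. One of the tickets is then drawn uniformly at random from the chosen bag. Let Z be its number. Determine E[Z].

69/10

E[Z | bag 1] = (10+1+10+7)/4 = 7.
E[Z | bag 2] = (11+6)/2 = 17/2.
E[Z | bag 3] = (12+4+1)/3 = 17/3.
By the law of total expectation,
E[Z] = (1/2)·(7) + (1/5)·(17/2) + (3/10)·(17/3) = 69/10.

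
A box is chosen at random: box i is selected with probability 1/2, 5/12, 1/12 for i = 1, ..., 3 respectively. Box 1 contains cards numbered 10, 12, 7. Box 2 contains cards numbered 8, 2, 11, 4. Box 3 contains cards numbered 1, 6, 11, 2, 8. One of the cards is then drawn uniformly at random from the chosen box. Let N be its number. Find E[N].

E[N | box 1] = (10+12+7)/3 = 29/3.
E[N | box 2] = (8+2+11+4)/4 = 25/4.
E[N | box 3] = (1+6+11+2+8)/5 = 28/5.
E[N] = (1/2)·(29/3) + (5/12)·(25/4) + (1/12)·(28/5) = 1897/240.

1897/240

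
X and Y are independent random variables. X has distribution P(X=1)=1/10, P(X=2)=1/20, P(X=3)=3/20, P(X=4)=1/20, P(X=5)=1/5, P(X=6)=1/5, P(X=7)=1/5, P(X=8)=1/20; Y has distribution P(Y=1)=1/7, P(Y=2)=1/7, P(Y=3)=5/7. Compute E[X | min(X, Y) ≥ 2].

95/18

P(min(X, Y) ≥ 2) = 27/35.
Summing X·P(x,y) over outcomes with min(X, Y) ≥ 2 gives 57/14.
E[X | min(X, Y) ≥ 2] = (57/14) / (27/35) = 95/18.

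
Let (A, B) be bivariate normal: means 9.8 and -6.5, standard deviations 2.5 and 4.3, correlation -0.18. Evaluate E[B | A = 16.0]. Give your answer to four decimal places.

The regression of B on A has slope ρ·σ_B/σ_A and passes through (μ_A, μ_B).
E[B | A=16.0] = -6.5 + (-0.18)·(4.3/2.5)·(16.0 − (9.8)) = -6.5 + (-0.3096)·(6.2) = -8.4195.

-8.4195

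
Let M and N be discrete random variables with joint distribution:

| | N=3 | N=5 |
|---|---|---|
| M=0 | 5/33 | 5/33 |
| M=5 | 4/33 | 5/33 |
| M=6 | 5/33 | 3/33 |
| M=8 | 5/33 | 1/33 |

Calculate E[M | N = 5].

51/14

P(N = 5) = 14/33.
Σ M·P over the event = 0·(5/33) + 5·(5/33) + 6·(3/33) + 8·(1/33) = 17/11.
E[M | N = 5] = (17/11) / (14/33) = 51/14.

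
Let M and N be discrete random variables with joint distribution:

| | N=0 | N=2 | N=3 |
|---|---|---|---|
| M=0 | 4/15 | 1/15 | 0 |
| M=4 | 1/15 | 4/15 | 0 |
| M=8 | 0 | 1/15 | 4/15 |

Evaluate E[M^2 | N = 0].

16/5

P(N = 0) = 1/3.
Summing M^2·P(M=x,N=y) over the conditioning event gives 16/15.
E[M^2 | N = 0] = (16/15) / (1/3) = 16/5.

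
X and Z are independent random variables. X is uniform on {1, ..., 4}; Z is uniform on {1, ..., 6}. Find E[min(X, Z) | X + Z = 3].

P(X + Z = 3) = 1/12.
Summing min(X,Z)·P(x,y) over outcomes with X + Z = 3 gives 1/12.
E[min(X, Z) | X + Z = 3] = (1/12) / (1/12) = 1.

1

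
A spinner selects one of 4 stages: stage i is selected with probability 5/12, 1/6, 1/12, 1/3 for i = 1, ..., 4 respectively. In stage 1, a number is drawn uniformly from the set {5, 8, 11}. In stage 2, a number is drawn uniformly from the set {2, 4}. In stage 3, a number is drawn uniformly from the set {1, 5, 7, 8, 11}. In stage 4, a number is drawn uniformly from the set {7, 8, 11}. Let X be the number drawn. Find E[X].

E[X | stage 1] = (5+8+11)/3 = 8.
E[X | stage 2] = (2+4)/2 = 3.
E[X | stage 3] = (1+5+7+8+11)/5 = 32/5.
E[X | stage 4] = (7+8+11)/3 = 26/3.
By the law of total expectation,
E[X] = (5/12)·(8) + (1/6)·(3) + (1/12)·(32/5) + (1/3)·(26/3) = 653/90.

653/90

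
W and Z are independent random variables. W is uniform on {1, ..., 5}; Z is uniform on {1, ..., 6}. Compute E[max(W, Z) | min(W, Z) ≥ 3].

29/6

P(min(W, Z) ≥ 3) = 2/5.
Summing max(W,Z)·P(x,y) over outcomes with min(W, Z) ≥ 3 gives 29/15.
E[max(W, Z) | min(W, Z) ≥ 3] = (29/15) / (2/5) = 29/6.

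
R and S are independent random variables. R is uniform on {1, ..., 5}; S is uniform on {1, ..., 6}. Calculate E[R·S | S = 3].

P(S = 3) = 1/6.
Summing RS·P(x,y) over outcomes with S = 3 gives 3/2.
E[R·S | S = 3] = (3/2) / (1/6) = 9.

9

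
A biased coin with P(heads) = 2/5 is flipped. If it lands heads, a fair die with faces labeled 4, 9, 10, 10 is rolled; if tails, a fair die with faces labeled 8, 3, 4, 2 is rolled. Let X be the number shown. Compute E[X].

E[X | heads] = (4+9+10+10)/4 = 33/4.
E[X | tails] = (8+3+4+2)/4 = 17/4.
By the law of total expectation,
E[X] = (2/5)·(33/4) + (3/5)·(17/4) = 117/20.

117/20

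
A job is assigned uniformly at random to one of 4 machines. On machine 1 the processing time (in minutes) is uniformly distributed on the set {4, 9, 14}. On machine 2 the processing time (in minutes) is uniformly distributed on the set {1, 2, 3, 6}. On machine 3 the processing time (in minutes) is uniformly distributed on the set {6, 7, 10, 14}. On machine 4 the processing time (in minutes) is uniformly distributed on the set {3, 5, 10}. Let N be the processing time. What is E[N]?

E[N | machine 1] = (4+9+14)/3 = 9.
E[N | machine 2] = (1+2+3+6)/4 = 3.
E[N | machine 3] = (6+7+10+14)/4 = 37/4.
E[N | machine 4] = (3+5+10)/3 = 6.
By the law of total expectation,
E[N] = (1/4)·(9) + (1/4)·(3) + (1/4)·(37/4) + (1/4)·(6) = 109/16.

109/16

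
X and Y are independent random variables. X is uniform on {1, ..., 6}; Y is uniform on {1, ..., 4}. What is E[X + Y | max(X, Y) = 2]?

10/3

P(max(X, Y) = 2) = 1/8.
Summing (X+Y)·P(x,y) over outcomes with max(X, Y) = 2 gives 5/12.
E[X + Y | max(X, Y) = 2] = (5/12) / (1/8) = 10/3.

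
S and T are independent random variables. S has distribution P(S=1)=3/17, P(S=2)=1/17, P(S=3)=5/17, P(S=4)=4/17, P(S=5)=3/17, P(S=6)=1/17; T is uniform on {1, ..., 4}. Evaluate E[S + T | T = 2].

91/17

P(T = 2) = 1/4.
Summing (S+T)·P(x,y) over outcomes with T = 2 gives 91/68.
E[S + T | T = 2] = (91/68) / (1/4) = 91/17.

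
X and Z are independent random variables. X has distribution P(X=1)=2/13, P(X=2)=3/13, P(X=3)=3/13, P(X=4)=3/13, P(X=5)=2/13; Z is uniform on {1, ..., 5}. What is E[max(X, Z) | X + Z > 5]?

P(X + Z > 5) = 3/5.
Summing max(X,Z)·P(x,y) over outcomes with X + Z > 5 gives 174/65.
E[max(X, Z) | X + Z > 5] = (174/65) / (3/5) = 58/13.

58/13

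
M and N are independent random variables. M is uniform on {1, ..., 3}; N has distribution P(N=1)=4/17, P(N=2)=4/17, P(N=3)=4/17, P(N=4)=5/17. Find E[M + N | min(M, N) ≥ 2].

P(min(M, N) ≥ 2) = 26/51.
Summing (M+N)·P(x,y) over outcomes with min(M, N) ≥ 2 gives 145/51.
E[M + N | min(M, N) ≥ 2] = (145/51) / (26/51) = 145/26.

145/26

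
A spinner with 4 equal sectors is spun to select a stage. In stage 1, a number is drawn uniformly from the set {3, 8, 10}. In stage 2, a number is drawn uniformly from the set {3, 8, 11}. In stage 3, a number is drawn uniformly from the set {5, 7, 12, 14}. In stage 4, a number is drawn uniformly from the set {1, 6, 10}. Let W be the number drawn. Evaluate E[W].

59/8

E[W | stage 1] = (3+8+10)/3 = 7.
E[W | stage 2] = (3+8+11)/3 = 22/3.
E[W | stage 3] = (5+7+12+14)/4 = 19/2.
E[W | stage 4] = (1+6+10)/3 = 17/3.
By the law of total expectation,
E[W] = (1/4)·(7) + (1/4)·(22/3) + (1/4)·(19/2) + (1/4)·(17/3) = 59/8.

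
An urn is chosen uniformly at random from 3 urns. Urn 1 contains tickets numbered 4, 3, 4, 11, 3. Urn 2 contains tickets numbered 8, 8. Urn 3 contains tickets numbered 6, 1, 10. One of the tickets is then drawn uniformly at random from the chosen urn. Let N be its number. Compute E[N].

56/9

E[N | urn 1] = (4+3+4+11+3)/5 = 5.
E[N | urn 2] = (8+8)/2 = 8.
E[N | urn 3] = (6+1+10)/3 = 17/3.
E[N] = (1/3)·(5) + (1/3)·(8) + (1/3)·(17/3) = 56/9.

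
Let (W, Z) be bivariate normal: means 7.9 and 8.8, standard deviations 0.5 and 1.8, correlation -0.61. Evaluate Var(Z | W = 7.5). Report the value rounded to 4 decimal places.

2.0344

Var(Z | W=x) = (1 − ρ²)·σ_Z².
Var(Z | W=7.5) = (1.8)²·(1 − (-0.61)²) = 3.24·0.6279 = 2.0344.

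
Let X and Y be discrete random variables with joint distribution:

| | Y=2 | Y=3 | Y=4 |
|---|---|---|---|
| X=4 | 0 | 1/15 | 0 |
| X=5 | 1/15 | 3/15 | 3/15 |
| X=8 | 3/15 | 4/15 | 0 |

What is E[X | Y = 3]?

P(Y = 3) = 8/15.
Σ X·P over the event = 4·(1/15) + 5·(3/15) + 8·(4/15) = 17/5.
E[X | Y = 3] = (17/5) / (8/15) = 51/8.

51/8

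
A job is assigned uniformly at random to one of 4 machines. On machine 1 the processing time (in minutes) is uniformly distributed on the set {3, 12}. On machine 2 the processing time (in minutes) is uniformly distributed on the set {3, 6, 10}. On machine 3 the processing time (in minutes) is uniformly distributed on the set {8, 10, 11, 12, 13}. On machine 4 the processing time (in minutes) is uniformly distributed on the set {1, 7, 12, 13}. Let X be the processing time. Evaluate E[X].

1973/240

E[X | machine 1] = (3+12)/2 = 15/2.
E[X | machine 2] = (3+6+10)/3 = 19/3.
E[X | machine 3] = (8+10+11+12+13)/5 = 54/5.
E[X | machine 4] = (1+7+12+13)/4 = 33/4.
E[X] = (1/4)·(15/2) + (1/4)·(19/3) + (1/4)·(54/5) + (1/4)·(33/4) = 1973/240.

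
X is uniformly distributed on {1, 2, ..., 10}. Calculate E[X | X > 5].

Given X > 5, X is equally likely to be any of {6, 7, 8, 9, 10}.
E[X | X > 5] = (6 + 7 + 8 + 9 + 10) / 5 = 8.

8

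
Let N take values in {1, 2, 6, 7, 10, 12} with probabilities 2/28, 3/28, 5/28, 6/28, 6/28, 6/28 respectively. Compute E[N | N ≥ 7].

29/3

P(N ≥ 7) = 9/14.
Σ over the event: 7·3/14 + 10·3/14 + 12·3/14 = 87/14.
E[N | N ≥ 7] = (87/14) / (9/14) = 29/3.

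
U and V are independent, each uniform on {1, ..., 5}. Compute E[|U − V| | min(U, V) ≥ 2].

P(min(U, V) ≥ 2) = 16/25.
Summing |U−V|·P(x,y) over outcomes with min(U, V) ≥ 2 gives 4/5.
E[|U − V| | min(U, V) ≥ 2] = (4/5) / (16/25) = 5/4.

5/4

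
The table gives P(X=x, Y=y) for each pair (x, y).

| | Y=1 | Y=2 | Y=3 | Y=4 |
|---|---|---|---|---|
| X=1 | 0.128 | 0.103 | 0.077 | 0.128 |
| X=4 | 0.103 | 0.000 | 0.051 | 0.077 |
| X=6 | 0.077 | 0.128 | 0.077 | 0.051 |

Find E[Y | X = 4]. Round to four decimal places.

2.4416

P(X = 4) = 0.231.
Σ Y·P over the event = 1·(0.103) + 3·(0.051) + 4·(0.077) = 0.564.
E[Y | X = 4] = (0.564) / (0.231) = 2.4416.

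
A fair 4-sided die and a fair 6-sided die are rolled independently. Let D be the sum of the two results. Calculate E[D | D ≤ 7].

46/9

P(D ≤ 7) = 3/4.
Σ over the event: 2·1/24 + 3·1/12 + 4·1/8 + 5·1/6 + 6·1/6 + 7·1/6 = 23/6.
E[D | D ≤ 7] = (23/6) / (3/4) = 46/9.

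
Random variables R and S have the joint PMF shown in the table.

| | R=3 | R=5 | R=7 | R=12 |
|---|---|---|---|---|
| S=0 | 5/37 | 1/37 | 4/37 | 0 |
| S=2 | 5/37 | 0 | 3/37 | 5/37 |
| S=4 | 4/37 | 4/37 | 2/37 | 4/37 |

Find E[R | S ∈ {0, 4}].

71/12

P(S ∈ {0, 4}) = 24/37.
Σ R·P over the event = 3·(5/37) + 3·(4/37) + 5·(1/37) + 5·(4/37) + 7·(4/37) + 7·(2/37) + 12·(4/37) = 142/37.
E[R | S ∈ {0, 4}] = (142/37) / (24/37) = 71/12.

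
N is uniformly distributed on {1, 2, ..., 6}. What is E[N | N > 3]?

5

Given N > 3, N is equally likely to be any of {4, 5, 6}.
E[N | N > 3] = (4 + 5 + 6) / 3 = 5.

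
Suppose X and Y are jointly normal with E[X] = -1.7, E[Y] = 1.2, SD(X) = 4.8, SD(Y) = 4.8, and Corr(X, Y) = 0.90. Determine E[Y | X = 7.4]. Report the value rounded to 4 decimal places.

9.3900

For a bivariate normal, E[Y | X=x] = μ_Y + ρ·(σ_Y/σ_X)·(x − μ_X).
E[Y | X=7.4] = 1.2 + (0.90)·(4.8/4.8)·(7.4 − (-1.7)) = 1.2 + (0.9)·(9.1) = 9.3900.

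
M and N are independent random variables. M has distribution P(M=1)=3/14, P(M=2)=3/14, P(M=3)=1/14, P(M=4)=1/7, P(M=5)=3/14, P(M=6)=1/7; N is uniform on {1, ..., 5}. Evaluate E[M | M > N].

52/11

P(M > N) = 33/70.
Summing M·P(x,y) over outcomes with M > N gives 78/35.
E[M | M > N] = (78/35) / (33/70) = 52/11.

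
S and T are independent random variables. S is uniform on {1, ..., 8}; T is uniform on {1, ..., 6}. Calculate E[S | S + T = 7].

P(S + T = 7) = 1/8.
Summing S·P(x,y) over outcomes with S + T = 7 gives 7/16.
E[S | S + T = 7] = (7/16) / (1/8) = 7/2.

7/2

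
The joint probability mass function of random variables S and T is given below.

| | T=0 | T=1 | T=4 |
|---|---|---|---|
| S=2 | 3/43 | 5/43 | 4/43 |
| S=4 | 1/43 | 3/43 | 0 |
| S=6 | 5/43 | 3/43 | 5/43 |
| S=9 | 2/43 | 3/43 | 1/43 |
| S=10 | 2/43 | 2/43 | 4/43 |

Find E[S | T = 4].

P(T = 4) = 14/43.
Σ S·P over the event = 2·(4/43) + 6·(5/43) + 9·(1/43) + 10·(4/43) = 87/43.
E[S | T = 4] = (87/43) / (14/43) = 87/14.

87/14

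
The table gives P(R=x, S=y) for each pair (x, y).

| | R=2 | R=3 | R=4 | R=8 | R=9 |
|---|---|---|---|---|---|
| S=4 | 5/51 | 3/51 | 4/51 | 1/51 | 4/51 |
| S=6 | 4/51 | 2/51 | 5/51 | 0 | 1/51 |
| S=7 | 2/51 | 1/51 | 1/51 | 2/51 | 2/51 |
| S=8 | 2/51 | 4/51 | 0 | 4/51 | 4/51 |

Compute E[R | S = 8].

6

P(S = 8) = 14/51.
Σ R·P over the event = 2·(2/51) + 3·(4/51) + 8·(4/51) + 9·(4/51) = 28/17.
E[R | S = 8] = (28/17) / (14/51) = 6.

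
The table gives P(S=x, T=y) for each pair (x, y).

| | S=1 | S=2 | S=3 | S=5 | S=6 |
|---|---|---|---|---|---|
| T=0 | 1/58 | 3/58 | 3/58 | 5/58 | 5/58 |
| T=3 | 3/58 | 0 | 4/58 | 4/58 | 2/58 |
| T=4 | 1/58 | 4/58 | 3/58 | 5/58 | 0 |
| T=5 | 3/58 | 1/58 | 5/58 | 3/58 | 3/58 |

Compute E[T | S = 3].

P(S = 3) = 15/58.
Summing T·P(S=x,T=y) over the conditioning event gives 49/58.
E[T | S = 3] = (49/58) / (15/58) = 49/15.

49/15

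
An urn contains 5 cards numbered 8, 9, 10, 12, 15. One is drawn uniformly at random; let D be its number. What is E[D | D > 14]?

15

P(D > 14) = 1/5.
Σ over the event: 15·1/5 = 3.
E[D | D > 14] = (3) / (1/5) = 15.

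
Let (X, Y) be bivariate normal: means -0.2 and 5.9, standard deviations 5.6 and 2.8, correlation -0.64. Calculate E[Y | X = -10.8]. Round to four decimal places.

The regression of Y on X has slope ρ·σ_Y/σ_X and passes through (μ_X, μ_Y).
E[Y | X=-10.8] = 5.9 + (-0.64)·(2.8/5.6)·(-10.8 − (-0.2)) = 5.9 + (-0.32)·(-10.6) = 9.2920.

9.2920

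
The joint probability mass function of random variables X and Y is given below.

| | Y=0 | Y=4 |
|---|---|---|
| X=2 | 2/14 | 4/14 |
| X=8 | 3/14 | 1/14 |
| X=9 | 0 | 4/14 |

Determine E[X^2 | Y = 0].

P(Y = 0) = 5/14.
Σ X^2·P over the event = 4·(2/14) + 64·(3/14) = 100/7.
E[X^2 | Y = 0] = (100/7) / (5/14) = 40.

40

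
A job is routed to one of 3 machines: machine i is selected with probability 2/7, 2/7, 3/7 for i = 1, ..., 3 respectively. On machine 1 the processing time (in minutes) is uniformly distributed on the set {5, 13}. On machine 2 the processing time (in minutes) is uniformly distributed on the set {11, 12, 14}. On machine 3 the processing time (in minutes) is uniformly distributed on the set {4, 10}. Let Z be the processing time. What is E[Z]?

191/21

E[Z | machine 1] = (5+13)/2 = 9.
E[Z | machine 2] = (11+12+14)/3 = 37/3.
E[Z | machine 3] = (4+10)/2 = 7.
By the law of total expectation,
E[Z] = (2/7)·(9) + (2/7)·(37/3) + (3/7)·(7) = 191/21.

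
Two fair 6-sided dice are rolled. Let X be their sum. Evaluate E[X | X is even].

7

P(X is even) = 1/2.
Σ over the event: 2·1/36 + 4·1/12 + 6·5/36 + 8·5/36 + 10·1/12 + 12·1/36 = 7/2.
E[X | X is even] = (7/2) / (1/2) = 7.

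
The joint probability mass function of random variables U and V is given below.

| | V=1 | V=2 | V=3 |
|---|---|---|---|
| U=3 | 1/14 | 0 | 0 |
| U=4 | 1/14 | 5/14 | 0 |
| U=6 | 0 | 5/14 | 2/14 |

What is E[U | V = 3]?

P(V = 3) = 1/7.
Summing U·P(U=x,V=y) over the conditioning event gives 6/7.
E[U | V = 3] = (6/7) / (1/7) = 6.

6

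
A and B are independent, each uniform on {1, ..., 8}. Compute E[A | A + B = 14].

7

Outcomes with A + B = 14: (6,8), (7,7), (8,6), each with probability 1/64.
E[A | A + B = 14] = (6 + 7 + 8) / 3 = 7.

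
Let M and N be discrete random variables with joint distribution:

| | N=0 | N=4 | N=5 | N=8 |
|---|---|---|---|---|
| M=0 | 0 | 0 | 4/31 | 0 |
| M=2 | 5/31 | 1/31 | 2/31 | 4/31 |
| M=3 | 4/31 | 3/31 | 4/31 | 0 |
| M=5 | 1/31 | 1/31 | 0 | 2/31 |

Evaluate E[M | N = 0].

P(N = 0) = 10/31.
Summing M·P(M=x,N=y) over the conditioning event gives 27/31.
E[M | N = 0] = (27/31) / (10/31) = 27/10.

27/10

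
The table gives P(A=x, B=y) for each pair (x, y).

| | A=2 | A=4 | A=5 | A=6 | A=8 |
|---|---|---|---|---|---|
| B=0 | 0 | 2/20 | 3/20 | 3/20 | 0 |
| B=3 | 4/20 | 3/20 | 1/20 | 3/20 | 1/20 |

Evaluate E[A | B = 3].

P(B = 3) = 3/5.
Σ A·P over the event = 2·(4/20) + 4·(3/20) + 5·(1/20) + 6·(3/20) + 8·(1/20) = 51/20.
E[A | B = 3] = (51/20) / (3/5) = 17/4.

17/4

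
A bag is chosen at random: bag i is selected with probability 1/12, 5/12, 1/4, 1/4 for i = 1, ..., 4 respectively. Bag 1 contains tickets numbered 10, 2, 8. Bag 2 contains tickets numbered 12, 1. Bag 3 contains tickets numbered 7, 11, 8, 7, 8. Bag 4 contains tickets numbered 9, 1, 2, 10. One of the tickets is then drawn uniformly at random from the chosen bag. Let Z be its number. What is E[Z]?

301/45

E[Z | bag 1] = (10+2+8)/3 = 20/3.
E[Z | bag 2] = (12+1)/2 = 13/2.
E[Z | bag 3] = (7+11+8+7+8)/5 = 41/5.
E[Z | bag 4] = (9+1+2+10)/4 = 11/2.
E[Z] = (1/12)·(20/3) + (5/12)·(13/2) + (1/4)·(41/5) + (1/4)·(11/2) = 301/45.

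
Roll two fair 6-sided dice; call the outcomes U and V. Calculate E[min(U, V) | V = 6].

Outcomes with V = 6: (1,6), (2,6), (3,6), (4,6), (5,6), (6,6), each with probability 1/36.
E[min(U, V) | V = 6] = (1 + 2 + 3 + 4 + 5 + 6) / 6 = 7/2.

7/2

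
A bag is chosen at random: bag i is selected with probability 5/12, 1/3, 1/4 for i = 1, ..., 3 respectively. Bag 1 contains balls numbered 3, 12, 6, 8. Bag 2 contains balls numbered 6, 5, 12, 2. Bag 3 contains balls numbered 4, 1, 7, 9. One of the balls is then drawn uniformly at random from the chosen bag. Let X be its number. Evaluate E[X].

E[X | bag 1] = (3+12+6+8)/4 = 29/4.
E[X | bag 2] = (6+5+12+2)/4 = 25/4.
E[X | bag 3] = (4+1+7+9)/4 = 21/4.
E[X] = (5/12)·(29/4) + (1/3)·(25/4) + (1/4)·(21/4) = 77/12.

77/12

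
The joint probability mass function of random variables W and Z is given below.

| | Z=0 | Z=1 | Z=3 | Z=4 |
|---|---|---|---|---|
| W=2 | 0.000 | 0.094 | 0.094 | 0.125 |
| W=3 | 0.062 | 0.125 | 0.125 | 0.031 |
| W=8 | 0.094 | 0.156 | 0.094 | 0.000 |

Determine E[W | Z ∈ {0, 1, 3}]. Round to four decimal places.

P(Z ∈ {0, 1, 3}) = 0.844.
Σ W·P over the event = 2·(0.094) + 2·(0.094) + 3·(0.062) + 3·(0.125) + 3·(0.125) + 8·(0.094) + 8·(0.156) + 8·(0.094) = 4.064.
E[W | Z ∈ {0, 1, 3}] = (4.064) / (0.844) = 4.8152.

4.8152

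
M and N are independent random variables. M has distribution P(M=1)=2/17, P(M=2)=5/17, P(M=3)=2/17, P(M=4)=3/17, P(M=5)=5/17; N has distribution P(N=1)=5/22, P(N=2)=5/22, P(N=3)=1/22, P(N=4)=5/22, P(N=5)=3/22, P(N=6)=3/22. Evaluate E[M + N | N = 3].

106/17

P(N = 3) = 1/22.
Summing (M+N)·P(x,y) over outcomes with N = 3 gives 53/187.
E[M + N | N = 3] = (53/187) / (1/22) = 106/17.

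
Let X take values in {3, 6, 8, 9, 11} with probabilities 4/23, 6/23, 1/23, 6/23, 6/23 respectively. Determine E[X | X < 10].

110/17

P(X < 10) = 17/23.
Σ over the event: 3·4/23 + 6·6/23 + 8·1/23 + 9·6/23 = 110/23.
E[X | X < 10] = (110/23) / (17/23) = 110/17.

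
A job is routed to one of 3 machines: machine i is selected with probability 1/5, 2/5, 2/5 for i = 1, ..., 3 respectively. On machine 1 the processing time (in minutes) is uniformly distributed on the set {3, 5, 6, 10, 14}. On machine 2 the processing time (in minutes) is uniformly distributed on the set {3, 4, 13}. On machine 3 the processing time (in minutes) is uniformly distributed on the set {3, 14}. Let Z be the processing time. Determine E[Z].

569/75

E[Z | machine 1] = (3+5+6+10+14)/5 = 38/5.
E[Z | machine 2] = (3+4+13)/3 = 20/3.
E[Z | machine 3] = (3+14)/2 = 17/2.
By the law of total expectation,
E[Z] = (1/5)·(38/5) + (2/5)·(20/3) + (2/5)·(17/2) = 569/75.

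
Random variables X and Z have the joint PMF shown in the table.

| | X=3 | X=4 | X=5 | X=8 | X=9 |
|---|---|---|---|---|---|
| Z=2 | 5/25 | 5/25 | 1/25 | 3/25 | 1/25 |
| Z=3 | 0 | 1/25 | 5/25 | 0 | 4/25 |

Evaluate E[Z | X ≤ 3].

2

P(X ≤ 3) = 1/5.
Summing Z·P(X=x,Z=y) over the conditioning event gives 2/5.
E[Z | X ≤ 3] = (2/5) / (1/5) = 2.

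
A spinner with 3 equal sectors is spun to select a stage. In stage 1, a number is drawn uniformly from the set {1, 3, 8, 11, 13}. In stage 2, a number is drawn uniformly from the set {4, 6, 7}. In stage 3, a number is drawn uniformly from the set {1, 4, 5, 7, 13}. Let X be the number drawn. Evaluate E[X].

E[X | stage 1] = (1+3+8+11+13)/5 = 36/5.
E[X | stage 2] = (4+6+7)/3 = 17/3.
E[X | stage 3] = (1+4+5+7+13)/5 = 6.
By the law of total expectation,
E[X] = (1/3)·(36/5) + (1/3)·(17/3) + (1/3)·(6) = 283/45.

283/45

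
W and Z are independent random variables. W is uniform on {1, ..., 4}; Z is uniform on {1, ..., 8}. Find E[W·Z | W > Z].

35/6

Outcomes with W > Z: (2,1), (3,1), (3,2), (4,1), (4,2), (4,3), each with probability 1/32.
E[W·Z | W > Z] = (2 + 3 + 6 + 4 + 8 + 12) / 6 = 35/6.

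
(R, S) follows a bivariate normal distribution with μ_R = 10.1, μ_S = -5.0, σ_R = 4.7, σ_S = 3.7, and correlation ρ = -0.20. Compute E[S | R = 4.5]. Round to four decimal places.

The regression of S on R has slope ρ·σ_S/σ_R and passes through (μ_R, μ_S).
E[S | R=4.5] = -5.0 + (-0.20)·(3.7/4.7)·(4.5 − (10.1)) = -5.0 + (-0.15745)·(-5.6) = -4.1183.

-4.1183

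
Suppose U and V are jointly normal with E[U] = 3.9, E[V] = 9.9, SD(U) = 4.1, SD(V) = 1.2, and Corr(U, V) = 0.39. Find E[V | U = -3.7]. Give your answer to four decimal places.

For a bivariate normal, E[V | U=x] = μ_V + ρ·(σ_V/σ_U)·(x − μ_U).
E[V | U=-3.7] = 9.9 + (0.39)·(1.2/4.1)·(-3.7 − (3.9)) = 9.9 + (0.11415)·(-7.6) = 9.0325.

9.0325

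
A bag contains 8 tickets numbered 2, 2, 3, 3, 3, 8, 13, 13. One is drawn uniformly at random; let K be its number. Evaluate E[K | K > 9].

13

P(K > 9) = 1/4.
Σ over the event: 13·1/4 = 13/4.
E[K | K > 9] = (13/4) / (1/4) = 13.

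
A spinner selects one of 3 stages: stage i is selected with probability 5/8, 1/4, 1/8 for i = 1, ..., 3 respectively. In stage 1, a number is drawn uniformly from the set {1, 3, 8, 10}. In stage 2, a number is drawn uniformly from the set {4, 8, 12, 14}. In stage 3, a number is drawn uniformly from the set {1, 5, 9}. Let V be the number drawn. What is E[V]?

E[V | stage 1] = (1+3+8+10)/4 = 11/2.
E[V | stage 2] = (4+8+12+14)/4 = 19/2.
E[V | stage 3] = (1+5+9)/3 = 5.
E[V] = (5/8)·(11/2) + (1/4)·(19/2) + (1/8)·(5) = 103/16.

103/16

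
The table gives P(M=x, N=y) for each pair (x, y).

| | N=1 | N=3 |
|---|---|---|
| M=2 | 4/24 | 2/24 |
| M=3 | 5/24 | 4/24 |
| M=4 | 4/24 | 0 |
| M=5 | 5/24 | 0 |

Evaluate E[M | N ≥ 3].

P(N ≥ 3) = 1/4.
Σ M·P over the event = 2·(2/24) + 3·(4/24) = 2/3.
E[M | N ≥ 3] = (2/3) / (1/4) = 8/3.

8/3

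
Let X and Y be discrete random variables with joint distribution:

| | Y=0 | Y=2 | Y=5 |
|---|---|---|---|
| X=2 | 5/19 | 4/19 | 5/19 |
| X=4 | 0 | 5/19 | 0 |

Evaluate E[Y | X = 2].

33/14

P(X = 2) = 14/19.
Σ Y·P over the event = 0·(5/19) + 2·(4/19) + 5·(5/19) = 33/19.
E[Y | X = 2] = (33/19) / (14/19) = 33/14.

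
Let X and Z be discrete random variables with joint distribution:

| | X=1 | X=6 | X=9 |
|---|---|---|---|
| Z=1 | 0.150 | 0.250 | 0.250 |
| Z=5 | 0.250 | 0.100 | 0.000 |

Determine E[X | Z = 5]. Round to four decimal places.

P(Z = 5) = 0.350.
Σ X·P over the event = 1·(0.250) + 6·(0.100) = 0.850.
E[X | Z = 5] = (0.850) / (0.350) = 2.4286.

2.4286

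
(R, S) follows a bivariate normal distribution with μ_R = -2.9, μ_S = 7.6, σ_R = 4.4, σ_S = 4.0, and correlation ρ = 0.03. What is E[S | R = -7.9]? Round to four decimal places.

E[S | R=x] = μ_S + ρ(σ_S/σ_R)(x − μ_R) for jointly normal variables.
E[S | R=-7.9] = 7.6 + (0.03)·(4.0/4.4)·(-7.9 − (-2.9)) = 7.6 + (0.027273)·(-5) = 7.4636.

7.4636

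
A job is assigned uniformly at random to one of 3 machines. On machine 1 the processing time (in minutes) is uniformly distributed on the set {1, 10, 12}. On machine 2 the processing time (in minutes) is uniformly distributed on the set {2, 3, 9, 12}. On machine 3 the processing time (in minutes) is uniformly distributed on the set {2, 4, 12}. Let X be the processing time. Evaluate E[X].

E[X | machine 1] = (1+10+12)/3 = 23/3.
E[X | machine 2] = (2+3+9+12)/4 = 13/2.
E[X | machine 3] = (2+4+12)/3 = 6.
E[X] = (1/3)·(23/3) + (1/3)·(13/2) + (1/3)·(6) = 121/18.

121/18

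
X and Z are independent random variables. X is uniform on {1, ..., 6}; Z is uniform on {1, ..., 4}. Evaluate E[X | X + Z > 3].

80/21

P(X + Z > 3) = 7/8.
Summing X·P(x,y) over outcomes with X + Z > 3 gives 10/3.
E[X | X + Z > 3] = (10/3) / (7/8) = 80/21.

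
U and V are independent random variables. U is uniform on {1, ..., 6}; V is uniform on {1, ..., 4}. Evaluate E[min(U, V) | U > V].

P(U > V) = 7/12.
Summing min(U,V)·P(x,y) over outcomes with U > V gives 5/4.
E[min(U, V) | U > V] = (5/4) / (7/12) = 15/7.

15/7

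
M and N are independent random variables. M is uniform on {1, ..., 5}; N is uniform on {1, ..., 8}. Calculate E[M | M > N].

P(M > N) = 1/4.
Summing M·P(x,y) over outcomes with M > N gives 1.
E[M | M > N] = (1) / (1/4) = 4.

4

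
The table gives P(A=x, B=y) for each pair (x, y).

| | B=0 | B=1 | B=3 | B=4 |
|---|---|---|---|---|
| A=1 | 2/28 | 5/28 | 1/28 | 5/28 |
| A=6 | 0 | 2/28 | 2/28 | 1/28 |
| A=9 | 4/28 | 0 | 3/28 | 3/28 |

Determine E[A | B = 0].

19/3

P(B = 0) = 3/14.
Σ A·P over the event = 1·(2/28) + 9·(4/28) = 19/14.
E[A | B = 0] = (19/14) / (3/14) = 19/3.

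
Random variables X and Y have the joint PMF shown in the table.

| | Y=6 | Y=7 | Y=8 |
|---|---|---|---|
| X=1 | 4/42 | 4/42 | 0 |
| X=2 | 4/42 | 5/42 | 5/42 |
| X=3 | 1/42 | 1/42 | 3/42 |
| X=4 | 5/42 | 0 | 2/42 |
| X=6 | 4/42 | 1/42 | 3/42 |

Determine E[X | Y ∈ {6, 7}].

82/29

P(Y ∈ {6, 7}) = 29/42.
Summing X·P(X=x,Y=y) over the conditioning event gives 41/21.
E[X | Y ∈ {6, 7}] = (41/21) / (29/42) = 82/29.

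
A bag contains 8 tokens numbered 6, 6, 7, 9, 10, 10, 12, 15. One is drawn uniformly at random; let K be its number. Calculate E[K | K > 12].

15

P(K > 12) = 1/8.
Σ over the event: 15·1/8 = 15/8.
E[K | K > 12] = (15/8) / (1/8) = 15.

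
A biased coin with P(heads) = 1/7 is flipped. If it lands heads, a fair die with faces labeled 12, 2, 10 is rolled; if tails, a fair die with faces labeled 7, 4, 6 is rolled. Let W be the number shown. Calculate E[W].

E[W | heads] = (12+2+10)/3 = 8.
E[W | tails] = (7+4+6)/3 = 17/3.
By the law of total expectation,
E[W] = (1/7)·(8) + (6/7)·(17/3) = 6.

6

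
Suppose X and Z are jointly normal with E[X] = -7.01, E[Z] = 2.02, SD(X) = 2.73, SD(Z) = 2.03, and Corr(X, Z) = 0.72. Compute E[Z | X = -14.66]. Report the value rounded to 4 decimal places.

For a bivariate normal, E[Z | X=x] = μ_Z + ρ·(σ_Z/σ_X)·(x − μ_X).
E[Z | X=-14.66] = 2.02 + (0.72)·(2.03/2.73)·(-14.66 − (-7.01)) = 2.02 + (0.53538)·(-7.65) = -2.0757.

-2.0757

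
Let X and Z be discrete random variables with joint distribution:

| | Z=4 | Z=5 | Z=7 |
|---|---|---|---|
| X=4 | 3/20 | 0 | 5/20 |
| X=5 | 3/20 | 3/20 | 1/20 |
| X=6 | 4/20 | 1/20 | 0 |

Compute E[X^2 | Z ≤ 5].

27

P(Z ≤ 5) = 7/10.
Σ X^2·P over the event = 16·(3/20) + 25·(3/20) + 25·(3/20) + 36·(4/20) + 36·(1/20) = 189/10.
E[X^2 | Z ≤ 5] = (189/10) / (7/10) = 27.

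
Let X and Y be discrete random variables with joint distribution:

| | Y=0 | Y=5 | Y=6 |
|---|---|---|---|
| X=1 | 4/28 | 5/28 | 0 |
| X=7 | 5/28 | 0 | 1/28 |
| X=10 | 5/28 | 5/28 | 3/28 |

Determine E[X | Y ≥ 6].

37/4

P(Y ≥ 6) = 1/7.
Σ X·P over the event = 7·(1/28) + 10·(3/28) = 37/28.
E[X | Y ≥ 6] = (37/28) / (1/7) = 37/4.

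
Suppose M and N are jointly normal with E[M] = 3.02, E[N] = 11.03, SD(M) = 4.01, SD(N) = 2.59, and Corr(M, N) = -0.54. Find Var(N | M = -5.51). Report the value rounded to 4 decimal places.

The conditional variance in a bivariate normal is σ_N²(1 − ρ²), independent of x.
Var(N | M=-5.51) = (2.59)²·(1 − (-0.54)²) = 6.7081·0.7084 = 4.7520.

4.7520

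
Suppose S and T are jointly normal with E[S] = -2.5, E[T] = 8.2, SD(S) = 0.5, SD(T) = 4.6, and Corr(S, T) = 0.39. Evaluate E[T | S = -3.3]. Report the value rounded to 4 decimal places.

The regression of T on S has slope ρ·σ_T/σ_S and passes through (μ_S, μ_T).
E[T | S=-3.3] = 8.2 + (0.39)·(4.6/0.5)·(-3.3 − (-2.5)) = 8.2 + (3.588)·(-0.8) = 5.3296.

5.3296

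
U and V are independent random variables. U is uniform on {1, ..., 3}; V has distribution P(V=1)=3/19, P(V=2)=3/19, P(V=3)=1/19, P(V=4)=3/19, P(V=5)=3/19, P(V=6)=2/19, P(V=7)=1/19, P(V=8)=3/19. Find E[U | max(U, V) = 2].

5/3

P(max(U, V) = 2) = 3/19.
Summing U·P(x,y) over outcomes with max(U, V) = 2 gives 5/19.
E[U | max(U, V) = 2] = (5/19) / (3/19) = 5/3.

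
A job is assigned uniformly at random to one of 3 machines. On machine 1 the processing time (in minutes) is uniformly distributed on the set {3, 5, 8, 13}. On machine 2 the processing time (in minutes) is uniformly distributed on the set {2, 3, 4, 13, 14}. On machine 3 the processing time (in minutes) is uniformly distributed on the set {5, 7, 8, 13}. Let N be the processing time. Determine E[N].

227/30

E[N | machine 1] = (3+5+8+13)/4 = 29/4.
E[N | machine 2] = (2+3+4+13+14)/5 = 36/5.
E[N | machine 3] = (5+7+8+13)/4 = 33/4.
E[N] = (1/3)·(29/4) + (1/3)·(36/5) + (1/3)·(33/4) = 227/30.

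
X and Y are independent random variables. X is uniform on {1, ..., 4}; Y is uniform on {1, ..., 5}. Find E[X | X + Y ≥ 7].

P(X + Y ≥ 7) = 3/10.
Summing X·P(x,y) over outcomes with X + Y ≥ 7 gives 1.
E[X | X + Y ≥ 7] = (1) / (3/10) = 10/3.

10/3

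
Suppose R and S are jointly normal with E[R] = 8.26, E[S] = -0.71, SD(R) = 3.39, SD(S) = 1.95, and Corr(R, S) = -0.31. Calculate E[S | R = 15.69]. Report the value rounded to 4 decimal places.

For a bivariate normal, E[S | R=x] = μ_S + ρ·(σ_S/σ_R)·(x − μ_R).
E[S | R=15.69] = -0.71 + (-0.31)·(1.95/3.39)·(15.69 − (8.26)) = -0.71 + (-0.17832)·(7.43) = -2.0349.

-2.0349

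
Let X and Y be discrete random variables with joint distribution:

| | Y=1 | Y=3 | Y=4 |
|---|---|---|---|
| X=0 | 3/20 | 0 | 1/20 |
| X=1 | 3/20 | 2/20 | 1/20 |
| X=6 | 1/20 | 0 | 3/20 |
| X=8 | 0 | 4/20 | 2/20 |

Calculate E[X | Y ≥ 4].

5

P(Y ≥ 4) = 7/20.
Σ X·P over the event = 0·(1/20) + 1·(1/20) + 6·(3/20) + 8·(2/20) = 7/4.
E[X | Y ≥ 4] = (7/4) / (7/20) = 5.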